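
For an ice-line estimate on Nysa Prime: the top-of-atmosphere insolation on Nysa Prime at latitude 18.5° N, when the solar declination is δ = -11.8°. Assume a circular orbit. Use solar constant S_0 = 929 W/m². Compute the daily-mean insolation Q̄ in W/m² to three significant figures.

cos h₀ = −tan(+18.5°) tan(-11.800°) = 0.0699, h₀ = 1.5008 rad.
Bracket: h₀ sin ϕ sin δ + cos ϕ cos δ sin h₀ = 1.5008×0.31730×-0.20450 + 0.94832×0.97887×0.99755 = -0.097384 + 0.926008 = 0.828624.
Q̄ = (S_0/π) × [bracket] = (929/π) × 0.828624 = 245.0 W/m².

Q̄ ≈ 245 W/m²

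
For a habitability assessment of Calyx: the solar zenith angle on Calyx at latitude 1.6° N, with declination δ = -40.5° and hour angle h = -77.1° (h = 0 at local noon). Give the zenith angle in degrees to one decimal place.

cos θ_z = sin φ sin δ + cos φ cos δ cos h = -0.018134 + 0.169695 = 0.151561.
θ_z = arccos(0.151561) = 81.3°.

θ_z = 81.3°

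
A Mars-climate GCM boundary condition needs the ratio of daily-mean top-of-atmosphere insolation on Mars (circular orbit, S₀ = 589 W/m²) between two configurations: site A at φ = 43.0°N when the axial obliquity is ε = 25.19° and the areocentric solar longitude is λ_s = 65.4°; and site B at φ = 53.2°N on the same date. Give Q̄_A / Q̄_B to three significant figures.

— Configuration A (φ=+43.0°):
sin δ = sin 25.19° × sin 65.4° = 0.38699, so δ = +22.767°.
cos H₀ = −tan(+43.0°) tan(+22.767°) = -0.3914, H₀ = 1.9729 rad.
Bracket: H₀ sin φ sin δ + cos φ cos δ sin H₀ = 1.9729×0.68200×0.38699 + 0.73135×0.92208×0.92023 = 0.520702 + 0.620569 = 1.141271.
Q̄ = (S₀/π) × [bracket] = (589/π) × 1.141271 = 213.97 W/m².
— Configuration B (φ=+53.2°):
cos H₀ = −tan(+53.2°) tan(+22.767°) = -0.5610, H₀ = 2.1664 rad.
Bracket: H₀ sin φ sin δ + cos φ cos δ sin H₀ = 2.1664×0.80073×0.38699 + 0.59902×0.92208×0.82781 = 0.671312 + 0.457236 = 1.128548.
Q̄ = (S₀/π) × [bracket] = (589/π) × 1.128548 = 211.59 W/m².
Ratio Q̄_A / Q̄_B = 213.97 / 211.59 = 1.011.

Q̄_A / Q̄_B ≈ 1.01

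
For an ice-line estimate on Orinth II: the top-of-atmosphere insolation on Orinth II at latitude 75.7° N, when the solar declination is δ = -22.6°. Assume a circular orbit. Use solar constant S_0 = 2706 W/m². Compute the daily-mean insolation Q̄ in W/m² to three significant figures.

cos h₀ = −tan(+75.7°) tan(-22.600°) = 1.6331 ≥ 1 ⇒ polar night, h₀ = 0 and Q̄ = 0.

Q̄ ≈ 0.00 W/m²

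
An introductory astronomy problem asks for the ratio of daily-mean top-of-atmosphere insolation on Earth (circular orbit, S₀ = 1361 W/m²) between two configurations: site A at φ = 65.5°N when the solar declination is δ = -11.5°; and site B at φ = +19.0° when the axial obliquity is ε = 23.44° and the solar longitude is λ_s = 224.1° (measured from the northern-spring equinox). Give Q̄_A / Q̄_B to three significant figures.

Q̄_A / Q̄_B ≈ 0.211

— Configuration A (φ=+65.5°):
cos H₀ = −tan(+65.5°) tan(-11.500°) = 0.4464, H₀ = 1.1080 rad.
Bracket: H₀ sin φ sin δ + cos φ cos δ sin H₀ = 1.1080×0.90996×-0.19937 + 0.41469×0.97992×0.89482 = -0.201012 + 0.363622 = 0.162610.
Q̄ = (S₀/π) × [bracket] = (1361/π) × 0.162610 = 70.446 W/m².
— Configuration B (φ=+19.0°):
Solar declination: sin δ = sin ε · sin λ_s = sin 23.44° × sin 224.1° = -0.27683, so δ = -16.071°.
cos H₀ = −tan(+19.0°) tan(-16.071°) = 0.0992, H₀ = 1.4714 rad.
Bracket: H₀ sin φ sin δ + cos φ cos δ sin H₀ = 1.4714×0.32557×-0.27683 + 0.94552×0.96092×0.99507 = -0.132614 + 0.904090 = 0.771476.
Q̄ = (S₀/π) × [bracket] = (1361/π) × 0.771476 = 334.22 W/m².
Ratio Q̄_A / Q̄_B = 70.446 / 334.22 = 0.2108.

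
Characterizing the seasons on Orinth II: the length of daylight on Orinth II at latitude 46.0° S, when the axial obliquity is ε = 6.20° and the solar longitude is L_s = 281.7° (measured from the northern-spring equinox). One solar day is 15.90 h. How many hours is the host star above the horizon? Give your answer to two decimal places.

Solar declination: sin δ = sin ε · sin L_s = sin 6.20° × sin 281.7° = -0.10576, so δ = -6.071°.
cos h₀ = −tan ϕ · tan δ = −tan(-46.0°) × tan(-6.071°) = -0.1101, so h₀ = 1.6812 rad = 96.32°.
Daylight = 2h₀/(2π) × 15.90 h = (1.6812/π) × 15.90 = 8.51 h.

8.51 h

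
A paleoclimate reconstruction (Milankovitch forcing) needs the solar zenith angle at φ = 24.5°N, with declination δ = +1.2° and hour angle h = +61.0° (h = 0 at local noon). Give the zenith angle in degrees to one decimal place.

θ_z = 63.3°

cos θ_z = sin φ sin δ + cos φ cos δ cos h = 0.008685 + 0.441061 = 0.449746.
θ_z = arccos(0.449746) = 63.3°.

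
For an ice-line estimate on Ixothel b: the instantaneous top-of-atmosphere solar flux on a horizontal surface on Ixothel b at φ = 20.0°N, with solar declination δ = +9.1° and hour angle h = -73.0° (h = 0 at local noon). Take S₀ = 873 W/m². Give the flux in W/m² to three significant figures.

284 W/m²

cos θ_z = sin φ sin δ + cos φ cos δ cos h = 0.054093 + 0.271282 = 0.325375.
Flux = S₀ · cos θ_z = 873 × 0.325375 = 284.1 W/m².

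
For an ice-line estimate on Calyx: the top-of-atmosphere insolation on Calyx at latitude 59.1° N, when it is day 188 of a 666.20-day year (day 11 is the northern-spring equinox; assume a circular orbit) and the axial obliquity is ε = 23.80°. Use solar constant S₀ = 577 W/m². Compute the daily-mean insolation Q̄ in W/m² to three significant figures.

Solar longitude: λ_s = 360° × (188 − 11)/666.20 = 95.647°.
sin δ = sin 23.80° × sin 95.647° = 0.40159, so δ = +23.677°.
cos H₀ = −tan(+59.1°) tan(+23.677°) = -0.7327, H₀ = 2.3930 rad.
Bracket: H₀ sin φ sin δ + cos φ cos δ sin H₀ = 2.3930×0.85806×0.40159 + 0.51354×0.91582×0.68057 = 0.824600 + 0.320079 = 1.144679.
Q̄ = (S₀/π) × [bracket] = (577/π) × 1.144679 = 210.2 W/m².

Q̄ ≈ 210 W/m²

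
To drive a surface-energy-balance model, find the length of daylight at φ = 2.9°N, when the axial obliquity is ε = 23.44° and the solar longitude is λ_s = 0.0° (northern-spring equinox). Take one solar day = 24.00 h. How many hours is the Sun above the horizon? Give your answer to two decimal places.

Solar declination: sin δ = sin ε · sin λ_s = sin 23.44° × sin 0.0° = 0.00000, so δ = +0.000°.
cos H₀ = −tan φ · tan δ = −tan(+2.9°) × tan(+0.000°) = -0.0000, so H₀ = 1.5708 rad = 90.00°.
Daylight = 2H₀/(2π) × 24.00 h = (1.5708/π) × 24.00 = 12.00 h.

12.00 h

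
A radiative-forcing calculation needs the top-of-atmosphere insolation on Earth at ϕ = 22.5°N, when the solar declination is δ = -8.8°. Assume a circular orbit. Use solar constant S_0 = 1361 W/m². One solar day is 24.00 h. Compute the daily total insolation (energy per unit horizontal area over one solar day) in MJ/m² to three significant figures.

30.8 MJ/m²

cos h₀ = −tan(+22.5°) tan(-8.800°) = 0.0641, h₀ = 1.5066 rad.
Bracket: h₀ sin ϕ sin δ + cos ϕ cos δ sin h₀ = 1.5066×0.38268×-0.15299 + 0.92388×0.98823×0.99794 = -0.088206 + 0.911125 = 0.822919.
Q̄ = (S_0/π) × [bracket] = (1361/π) × 0.822919 = 356.50 W/m².
Daily total = Q̄ × 24.00 h × 3600 s/h = 356.50 × 24.00 × 3600 / 10⁶ = 30.80 MJ/m².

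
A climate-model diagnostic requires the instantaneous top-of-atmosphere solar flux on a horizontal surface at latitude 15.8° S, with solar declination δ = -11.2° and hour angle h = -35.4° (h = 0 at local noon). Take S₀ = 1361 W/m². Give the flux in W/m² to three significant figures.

cos θ_z = sin φ sin δ + cos φ cos δ cos h = 0.052886 + 0.769393 = 0.822279.
Flux = S₀ · cos θ_z = 1361 × 0.822279 = 1119 W/m².

1.12e+03 W/m²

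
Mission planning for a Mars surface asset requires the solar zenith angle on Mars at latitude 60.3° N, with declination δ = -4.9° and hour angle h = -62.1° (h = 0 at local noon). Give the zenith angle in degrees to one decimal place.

cos θ_z = sin φ sin δ + cos φ cos δ cos h = -0.074196 + 0.230993 = 0.156797.
θ_z = arccos(0.156797) = 81.0°.

θ_z = 81.0°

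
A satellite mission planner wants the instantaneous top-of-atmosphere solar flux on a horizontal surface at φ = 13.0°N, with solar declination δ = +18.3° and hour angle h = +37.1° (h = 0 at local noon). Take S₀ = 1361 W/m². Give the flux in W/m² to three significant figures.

1.10e+03 W/m²

cos θ_z = sin φ sin δ + cos φ cos δ cos h = 0.070633 + 0.737838 = 0.808471.
Flux = S₀ · cos θ_z = 1361 × 0.808471 = 1100 W/m².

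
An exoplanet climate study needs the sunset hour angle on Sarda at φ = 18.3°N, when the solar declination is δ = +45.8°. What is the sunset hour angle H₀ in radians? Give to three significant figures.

H₀ = 1.92 rad

cos H₀ = −tan φ · tan δ = −tan(+18.3°) × tan(+45.800°) = -0.3401, so H₀ = 1.9178 rad = 109.88°.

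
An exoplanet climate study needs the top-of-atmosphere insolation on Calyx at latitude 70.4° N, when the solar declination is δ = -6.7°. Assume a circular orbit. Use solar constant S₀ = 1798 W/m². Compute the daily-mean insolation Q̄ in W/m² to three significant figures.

Q̄ ≈ 102 W/m²

cos H₀ = −tan(+70.4°) tan(-6.700°) = 0.3299, H₀ = 1.2346 rad.
Bracket: H₀ sin φ sin δ + cos φ cos δ sin H₀ = 1.2346×0.94206×-0.11667 + 0.33545×0.99317×0.94402 = -0.135695 + 0.314509 = 0.178814.
Q̄ = (S₀/π) × [bracket] = (1798/π) × 0.178814 = 102.3 W/m².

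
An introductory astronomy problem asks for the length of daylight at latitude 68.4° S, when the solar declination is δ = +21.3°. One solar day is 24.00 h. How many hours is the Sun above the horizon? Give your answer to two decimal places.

cos H₀ = −tan φ · tan δ = −tan(-68.4°) × tan(+21.300°) = 0.9847, so H₀ = 0.1750 rad = 10.02°.
Daylight = 2H₀/(2π) × 24.00 h = (0.1750/π) × 24.00 = 1.34 h.

1.34 h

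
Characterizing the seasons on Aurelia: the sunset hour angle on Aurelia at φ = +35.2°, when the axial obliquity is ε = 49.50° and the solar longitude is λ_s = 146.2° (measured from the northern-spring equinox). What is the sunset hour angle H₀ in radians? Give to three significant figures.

Solar declination: sin δ = sin ε · sin λ_s = sin 49.50° × sin 146.2° = 0.42301, so δ = +25.025°.
cos H₀ = −tan φ · tan δ = −tan(+35.2°) × tan(+25.025°) = -0.3293, so H₀ = 1.9064 rad = 109.23°.

H₀ = 1.91 rad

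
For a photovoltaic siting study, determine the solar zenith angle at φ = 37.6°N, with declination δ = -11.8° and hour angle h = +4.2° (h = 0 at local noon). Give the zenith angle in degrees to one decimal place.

θ_z = 49.6°

cos θ_z = sin φ sin δ + cos φ cos δ cos h = -0.124772 + 0.773464 = 0.648692.
θ_z = arccos(0.648692) = 49.6°.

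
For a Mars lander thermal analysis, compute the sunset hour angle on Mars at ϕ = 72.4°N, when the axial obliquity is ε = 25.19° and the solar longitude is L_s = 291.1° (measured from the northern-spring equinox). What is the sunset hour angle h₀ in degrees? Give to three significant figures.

Solar declination: sin δ = sin ε · sin L_s = sin 25.19° × sin 291.1° = -0.39708, so δ = -23.396°.
cos h₀ = −tan ϕ · tan δ = 1.3639 ≥ 1, so the Sun never rises (polar night) and h₀ = 0.

h₀ = 0.00°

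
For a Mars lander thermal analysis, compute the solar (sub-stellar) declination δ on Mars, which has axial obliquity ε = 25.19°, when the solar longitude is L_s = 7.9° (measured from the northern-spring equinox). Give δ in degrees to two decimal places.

δ = +3.35°

sin δ = sin ε · sin L_s = sin 25.19° × sin 7.9° = 0.058499.
δ = arcsin(0.058499) = +3.35°.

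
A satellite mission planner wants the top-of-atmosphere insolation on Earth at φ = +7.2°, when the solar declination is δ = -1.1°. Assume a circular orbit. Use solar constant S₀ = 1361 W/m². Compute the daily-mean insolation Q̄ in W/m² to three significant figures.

Q̄ ≈ 428 W/m²

cos H₀ = −tan(+7.2°) tan(-1.100°) = 0.0024, H₀ = 1.5684 rad.
Bracket: H₀ sin φ sin δ + cos φ cos δ sin H₀ = 1.5684×0.12533×-0.01920 + 0.99211×0.99982×1.00000 = -0.003774 + 0.991931 = 0.988157.
Q̄ = (S₀/π) × [bracket] = (1361/π) × 0.988157 = 428.1 W/m².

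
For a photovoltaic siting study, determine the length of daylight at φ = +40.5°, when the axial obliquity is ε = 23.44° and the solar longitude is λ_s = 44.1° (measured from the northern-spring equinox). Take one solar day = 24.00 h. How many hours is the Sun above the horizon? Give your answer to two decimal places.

Solar declination: sin δ = sin ε · sin λ_s = sin 23.44° × sin 44.1° = 0.27683, so δ = +16.071°.
cos H₀ = −tan φ · tan δ = −tan(+40.5°) × tan(+16.071°) = -0.2460, so H₀ = 1.8194 rad = 104.24°.
Daylight = 2H₀/(2π) × 24.00 h = (1.8194/π) × 24.00 = 13.90 h.

13.90 h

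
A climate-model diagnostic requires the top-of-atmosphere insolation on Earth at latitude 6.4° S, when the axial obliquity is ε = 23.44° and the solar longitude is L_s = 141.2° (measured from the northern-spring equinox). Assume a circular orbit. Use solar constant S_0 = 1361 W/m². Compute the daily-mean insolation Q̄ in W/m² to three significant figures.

Q̄ ≈ 398 W/m²

Solar declination: sin δ = sin ε · sin L_s = sin 23.44° × sin 141.2° = 0.24926, so δ = +14.433°.
cos h₀ = −tan(-6.4°) tan(+14.433°) = 0.0289, h₀ = 1.5419 rad.
Bracket: h₀ sin ϕ sin δ + cos ϕ cos δ sin h₀ = 1.5419×-0.11147×0.24926 + 0.99377×0.96844×0.99958 = -0.042842 + 0.962002 = 0.919160.
Q̄ = (S_0/π) × [bracket] = (1361/π) × 0.919160 = 398.2 W/m².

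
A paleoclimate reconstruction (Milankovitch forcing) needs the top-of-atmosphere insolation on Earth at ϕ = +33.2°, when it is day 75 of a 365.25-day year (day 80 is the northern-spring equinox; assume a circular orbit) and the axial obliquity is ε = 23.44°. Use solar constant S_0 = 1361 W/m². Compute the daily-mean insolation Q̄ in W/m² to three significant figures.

Solar longitude: L_s = 360° × (75 − 80)/365.25 = -4.928°, i.e. -4.928° + 360° = 355.072°.
sin δ = sin 23.44° × sin 355.072° = -0.03417, so δ = -1.958°.
cos h₀ = −tan(+33.2°) tan(-1.958°) = 0.0224, h₀ = 1.5484 rad.
Bracket: h₀ sin ϕ sin δ + cos ϕ cos δ sin h₀ = 1.5484×0.54756×-0.03417 + 0.83676×0.99942×0.99975 = -0.028971 + 0.836066 = 0.807095.
Q̄ = (S_0/π) × [bracket] = (1361/π) × 0.807095 = 349.6 W/m².

Q̄ ≈ 350 W/m²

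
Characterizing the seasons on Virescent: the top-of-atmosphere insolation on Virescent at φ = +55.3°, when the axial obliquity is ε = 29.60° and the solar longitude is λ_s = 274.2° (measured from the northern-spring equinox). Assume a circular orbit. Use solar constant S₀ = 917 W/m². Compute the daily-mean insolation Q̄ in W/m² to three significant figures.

Solar declination: sin δ = sin ε · sin λ_s = sin 29.60° × sin 274.2° = -0.49262, so δ = -29.513°.
cos H₀ = −tan(+55.3°) tan(-29.513°) = 0.8175, H₀ = 0.6137 rad.
Bracket: H₀ sin φ sin δ + cos φ cos δ sin H₀ = 0.6137×0.82214×-0.49262 + 0.56928×0.87025×0.57593 = -0.248550 + 0.285325 = 0.036775.
Q̄ = (S₀/π) × [bracket] = (917/π) × 0.036775 = 10.73 W/m².

Q̄ ≈ 10.7 W/m²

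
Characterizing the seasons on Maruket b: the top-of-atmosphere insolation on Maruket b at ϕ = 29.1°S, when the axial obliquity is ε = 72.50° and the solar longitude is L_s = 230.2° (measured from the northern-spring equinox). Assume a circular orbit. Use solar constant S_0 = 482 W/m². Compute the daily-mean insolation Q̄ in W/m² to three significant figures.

Q̄ ≈ 194 W/m²

Solar declination: sin δ = sin ε · sin L_s = sin 72.50° × sin 230.2° = -0.73273, so δ = -47.115°.
cos h₀ = −tan(-29.1°) tan(-47.115°) = -0.5993, h₀ = 2.2134 rad.
Bracket: h₀ sin ϕ sin δ + cos ϕ cos δ sin h₀ = 2.2134×-0.48634×-0.73273 + 0.87377×0.68052×0.80053 = 0.788758 + 0.476010 = 1.264768.
Q̄ = (S_0/π) × [bracket] = (482/π) × 1.264768 = 194.0 W/m².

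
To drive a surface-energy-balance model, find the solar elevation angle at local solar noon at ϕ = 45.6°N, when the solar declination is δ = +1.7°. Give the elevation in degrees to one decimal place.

46.1°

At local noon the hour angle is zero, so the zenith angle equals |ϕ − δ| = |+45.6° − (+1.700°)| = 43.900°.
Elevation = 90° − 43.900° = 46.1°.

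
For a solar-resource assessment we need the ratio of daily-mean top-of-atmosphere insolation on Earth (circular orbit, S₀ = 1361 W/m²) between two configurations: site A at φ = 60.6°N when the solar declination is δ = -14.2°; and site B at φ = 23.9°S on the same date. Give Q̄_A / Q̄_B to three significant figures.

Q̄_A / Q̄_B ≈ 0.180

— Configuration A (φ=+60.6°):
cos H₀ = −tan(+60.6°) tan(-14.200°) = 0.4491, H₀ = 1.1051 rad.
Bracket: H₀ sin φ sin δ + cos φ cos δ sin H₀ = 1.1051×0.87121×-0.24531 + 0.49090×0.96945×0.89350 = -0.236178 + 0.425219 = 0.189041.
Q̄ = (S₀/π) × [bracket] = (1361/π) × 0.189041 = 81.896 W/m².
— Configuration B (φ=-23.9°):
cos H₀ = −tan(-23.9°) tan(-14.200°) = -0.1121, H₀ = 1.6832 rad.
Bracket: H₀ sin φ sin δ + cos φ cos δ sin H₀ = 1.6832×-0.40514×-0.24531 + 0.91425×0.96945×0.99369 = 0.167285 + 0.880727 = 1.048012.
Q̄ = (S₀/π) × [bracket] = (1361/π) × 1.048012 = 454.02 W/m².
Ratio Q̄_A / Q̄_B = 81.896 / 454.02 = 0.1804.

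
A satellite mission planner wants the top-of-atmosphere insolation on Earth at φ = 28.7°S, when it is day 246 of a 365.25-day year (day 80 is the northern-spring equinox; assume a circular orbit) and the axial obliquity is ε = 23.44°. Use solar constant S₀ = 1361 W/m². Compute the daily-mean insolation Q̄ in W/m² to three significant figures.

Q̄ ≈ 342 W/m²

Solar longitude: λ_s = 360° × (246 − 80)/365.25 = 163.614°.
sin δ = sin 23.44° × sin 163.614° = 0.11222, so δ = +6.443°.
cos H₀ = −tan(-28.7°) tan(+6.443°) = 0.0618, H₀ = 1.5089 rad.
Bracket: H₀ sin φ sin δ + cos φ cos δ sin H₀ = 1.5089×-0.48022×0.11222 + 0.87715×0.99368×0.99809 = -0.081315 + 0.869942 = 0.788627.
Q̄ = (S₀/π) × [bracket] = (1361/π) × 0.788627 = 341.6 W/m².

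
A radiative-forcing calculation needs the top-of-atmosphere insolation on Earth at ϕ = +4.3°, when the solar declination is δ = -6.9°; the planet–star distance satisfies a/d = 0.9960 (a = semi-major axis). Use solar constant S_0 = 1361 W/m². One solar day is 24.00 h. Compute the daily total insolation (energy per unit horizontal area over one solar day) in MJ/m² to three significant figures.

cos h₀ = −tan(+4.3°) tan(-6.900°) = 0.0091, h₀ = 1.5617 rad.
Bracket: h₀ sin ϕ sin δ + cos ϕ cos δ sin h₀ = 1.5617×0.07498×-0.12014 + 0.99719×0.99276×0.99996 = -0.014068 + 0.989931 = 0.975863.
Inverse-square distance factor (a/d)² = 0.9960² = 0.992016.
Q̄ = (S_0/π) × 0.992016 × [bracket] = (1361/π) × 0.992016 × 0.975863 = 419.39 W/m².
Daily total = Q̄ × 24.00 h × 3600 s/h = 419.39 × 24.00 × 3600 / 10⁶ = 36.24 MJ/m².

36.2 MJ/m²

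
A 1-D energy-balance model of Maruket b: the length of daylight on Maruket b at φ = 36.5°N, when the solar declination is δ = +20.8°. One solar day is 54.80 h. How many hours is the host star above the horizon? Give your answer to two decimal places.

32.37 h

cos H₀ = −tan φ · tan δ = −tan(+36.5°) × tan(+20.800°) = -0.2811, so H₀ = 1.8557 rad = 106.32°.
Daylight = 2H₀/(2π) × 54.80 h = (1.8557/π) × 54.80 = 32.37 h.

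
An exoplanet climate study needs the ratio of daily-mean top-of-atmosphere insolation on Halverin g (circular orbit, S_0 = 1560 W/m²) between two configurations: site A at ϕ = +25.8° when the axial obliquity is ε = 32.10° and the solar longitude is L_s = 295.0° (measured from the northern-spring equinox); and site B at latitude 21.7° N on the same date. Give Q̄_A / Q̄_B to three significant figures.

— Configuration A (ϕ=+25.8°):
Solar declination: sin δ = sin ε · sin L_s = sin 32.10° × sin 295.0° = -0.48161, so δ = -28.791°.
cos h₀ = −tan(+25.8°) tan(-28.791°) = 0.2657, h₀ = 1.3019 rad.
Bracket: h₀ sin ϕ sin δ + cos ϕ cos δ sin h₀ = 1.3019×0.43523×-0.48161 + 0.90032×0.87639×0.96407 = -0.272893 + 0.760682 = 0.487789.
Q̄ = (S_0/π) × [bracket] = (1560/π) × 0.487789 = 242.22 W/m².
— Configuration B (ϕ=+21.7°):
cos h₀ = −tan(+21.7°) tan(-28.791°) = 0.2187, h₀ = 1.3503 rad.
Bracket: h₀ sin ϕ sin δ + cos ϕ cos δ sin h₀ = 1.3503×0.36975×-0.48161 + 0.92913×0.87639×0.97579 = -0.240455 + 0.794567 = 0.554112.
Q̄ = (S_0/π) × [bracket] = (1560/π) × 0.554112 = 275.15 W/m².
Ratio Q̄_A / Q̄_B = 242.22 / 275.15 = 0.8803.

Q̄_A / Q̄_B ≈ 0.880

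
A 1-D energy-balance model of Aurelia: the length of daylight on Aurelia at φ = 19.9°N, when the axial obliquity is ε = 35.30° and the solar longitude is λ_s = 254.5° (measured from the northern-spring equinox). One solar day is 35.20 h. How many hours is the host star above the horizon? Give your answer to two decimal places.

Solar declination: sin δ = sin ε · sin λ_s = sin 35.30° × sin 254.5° = -0.55684, so δ = -33.838°.
cos H₀ = −tan φ · tan δ = −tan(+19.9°) × tan(-33.838°) = 0.2427, so H₀ = 1.3257 rad = 75.96°.
Daylight = 2H₀/(2π) × 35.20 h = (1.3257/π) × 35.20 = 14.85 h.

14.85 h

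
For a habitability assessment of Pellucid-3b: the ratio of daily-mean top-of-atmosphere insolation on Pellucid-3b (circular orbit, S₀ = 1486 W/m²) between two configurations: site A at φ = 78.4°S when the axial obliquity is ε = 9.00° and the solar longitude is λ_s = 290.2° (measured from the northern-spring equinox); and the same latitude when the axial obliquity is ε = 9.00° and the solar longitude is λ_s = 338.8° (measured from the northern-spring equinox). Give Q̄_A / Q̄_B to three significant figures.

— Configuration A (φ=-78.4°):
Solar declination: sin δ = sin ε · sin λ_s = sin 9.00° × sin 290.2° = -0.14681, so δ = -8.442°.
cos H₀ = −tan(-78.4°) tan(-8.442°) = -0.7231, H₀ = 2.3790 rad.
Bracket: H₀ sin φ sin δ + cos φ cos δ sin H₀ = 2.3790×-0.97958×-0.14681 + 0.20108×0.98916×0.69080 = 0.342129 + 0.137400 = 0.479529.
Q̄ = (S₀/π) × [bracket] = (1486/π) × 0.479529 = 226.82 W/m².
— Configuration B (φ=-78.4°):
Solar declination: sin δ = sin ε · sin λ_s = sin 9.00° × sin 338.8° = -0.05657, so δ = -3.243°.
cos H₀ = −tan(-78.4°) tan(-3.243°) = -0.2760, H₀ = 1.8505 rad.
Bracket: H₀ sin φ sin δ + cos φ cos δ sin H₀ = 1.8505×-0.97958×-0.05657 + 0.20108×0.99840×0.96115 = 0.102545 + 0.192959 = 0.295504.
Q̄ = (S₀/π) × [bracket] = (1486/π) × 0.295504 = 139.78 W/m².
Ratio Q̄_A / Q̄_B = 226.82 / 139.78 = 1.623.

Q̄_A / Q̄_B ≈ 1.62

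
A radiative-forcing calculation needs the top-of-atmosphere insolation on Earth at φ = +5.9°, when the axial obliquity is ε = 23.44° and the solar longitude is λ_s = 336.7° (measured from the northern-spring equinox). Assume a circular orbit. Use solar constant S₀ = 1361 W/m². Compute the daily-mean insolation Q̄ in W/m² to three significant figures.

Q̄ ≈ 415 W/m²

Solar declination: sin δ = sin ε · sin λ_s = sin 23.44° × sin 336.7° = -0.15734, so δ = -9.053°.
cos H₀ = −tan(+5.9°) tan(-9.053°) = 0.0165, H₀ = 1.5543 rad.
Bracket: H₀ sin φ sin δ + cos φ cos δ sin H₀ = 1.5543×0.10279×-0.15734 + 0.99470×0.98754×0.99986 = -0.025138 + 0.982169 = 0.957031.
Q̄ = (S₀/π) × [bracket] = (1361/π) × 0.957031 = 414.6 W/m².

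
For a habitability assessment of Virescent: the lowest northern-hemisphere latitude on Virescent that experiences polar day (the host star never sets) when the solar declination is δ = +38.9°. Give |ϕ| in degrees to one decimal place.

|ϕ| = 51.1°

Polar day requires cos h₀ = −tan ϕ tan δ ≤ −1, i.e. tan ϕ tan δ ≥ 1.
The boundary is |tan ϕ| · |tan δ| = 1, so |ϕ| = 90° − |δ| = 90° − 38.9° = 51.1° in the northern hemisphere.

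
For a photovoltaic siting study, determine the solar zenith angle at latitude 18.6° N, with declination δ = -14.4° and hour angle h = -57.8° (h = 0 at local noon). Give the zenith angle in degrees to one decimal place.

θ_z = 65.8°

cos θ_z = sin ϕ sin δ + cos ϕ cos δ cos h = -0.079322 + 0.489176 = 0.409854.
θ_z = arccos(0.409854) = 65.8°.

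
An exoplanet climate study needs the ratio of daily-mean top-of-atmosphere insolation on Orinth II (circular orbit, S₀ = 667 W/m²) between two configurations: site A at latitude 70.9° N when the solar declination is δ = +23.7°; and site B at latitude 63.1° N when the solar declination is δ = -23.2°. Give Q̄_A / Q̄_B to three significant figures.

— Configuration A (φ=+70.9°):
cos H₀ = −tan(+70.9°) tan(+23.700°) = -1.2677 ≤ −1 ⇒ polar day, H₀ = π.
Bracket: H₀ sin φ sin δ + cos φ cos δ sin H₀ = 3.1416×0.94495×0.40195 + 0.32722×0.91566×0.00000 = 1.193251 + 0.000000 = 1.193251.
Q̄ = (S₀/π) × [bracket] = (667/π) × 1.193251 = 253.34 W/m².
— Configuration B (φ=+63.1°):
cos H₀ = −tan(+63.1°) tan(-23.200°) = 0.8448, H₀ = 0.5646 rad.
Bracket: H₀ sin φ sin δ + cos φ cos δ sin H₀ = 0.5646×0.89180×-0.39394 + 0.45243×0.91914×0.53505 = -0.198353 + 0.222499 = 0.024146.
Q̄ = (S₀/π) × [bracket] = (667/π) × 0.024146 = 5.1265 W/m².
Ratio Q̄_A / Q̄_B = 253.34 / 5.1265 = 49.42.

Q̄_A / Q̄_B ≈ 49.4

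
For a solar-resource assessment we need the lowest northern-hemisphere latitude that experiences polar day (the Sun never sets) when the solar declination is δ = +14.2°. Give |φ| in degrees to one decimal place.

|φ| = 75.8°

Polar day requires cos H₀ = −tan φ tan δ ≤ −1, i.e. tan φ tan δ ≥ 1.
The boundary is |tan φ| · |tan δ| = 1, so |φ| = 90° − |δ| = 90° − 14.2° = 75.8° in the northern hemisphere.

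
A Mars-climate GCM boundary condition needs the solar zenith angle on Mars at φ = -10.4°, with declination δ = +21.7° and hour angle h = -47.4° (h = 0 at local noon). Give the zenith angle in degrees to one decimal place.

θ_z = 56.5°

cos θ_z = sin φ sin δ + cos φ cos δ cos h = -0.066746 + 0.618575 = 0.551829.
θ_z = arccos(0.551829) = 56.5°.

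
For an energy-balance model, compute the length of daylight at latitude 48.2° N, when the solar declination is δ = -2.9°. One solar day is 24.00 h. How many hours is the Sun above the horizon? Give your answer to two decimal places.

cos H₀ = −tan φ · tan δ = −tan(+48.2°) × tan(-2.900°) = 0.0567, so H₀ = 1.5141 rad = 86.75°.
Daylight = 2H₀/(2π) × 24.00 h = (1.5141/π) × 24.00 = 11.57 h.

11.57 h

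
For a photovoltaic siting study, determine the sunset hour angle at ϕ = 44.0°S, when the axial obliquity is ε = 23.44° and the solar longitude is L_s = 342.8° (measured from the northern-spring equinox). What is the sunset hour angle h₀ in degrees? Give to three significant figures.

h₀ = 96.6°

Solar declination: sin δ = sin ε · sin L_s = sin 23.44° × sin 342.8° = -0.11763, so δ = -6.755°.
cos h₀ = −tan ϕ · tan δ = −tan(-44.0°) × tan(-6.755°) = -0.1144, so h₀ = 1.6854 rad = 96.57°.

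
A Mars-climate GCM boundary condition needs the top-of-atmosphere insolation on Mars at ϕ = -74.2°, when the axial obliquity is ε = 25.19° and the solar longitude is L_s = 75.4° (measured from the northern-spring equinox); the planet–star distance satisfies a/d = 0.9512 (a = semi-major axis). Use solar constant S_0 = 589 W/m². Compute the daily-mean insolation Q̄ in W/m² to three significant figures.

Q̄ ≈ 0.00 W/m²

Solar declination: sin δ = sin ε · sin L_s = sin 25.19° × sin 75.4° = 0.41188, so δ = +24.323°.
cos h₀ = −tan(-74.2°) tan(+24.323°) = 1.5973 ≥ 1 ⇒ polar night, h₀ = 0 and Q̄ = 0.
Inverse-square distance factor (a/d)² = 0.9512² = 0.904781.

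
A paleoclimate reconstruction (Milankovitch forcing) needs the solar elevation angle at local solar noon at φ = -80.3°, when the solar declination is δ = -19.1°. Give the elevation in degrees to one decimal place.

28.8°

At local noon the hour angle is zero, so the zenith angle equals |φ − δ| = |-80.3° − (-19.100°)| = 61.200°.
Elevation = 90° − 61.200° = 28.8°.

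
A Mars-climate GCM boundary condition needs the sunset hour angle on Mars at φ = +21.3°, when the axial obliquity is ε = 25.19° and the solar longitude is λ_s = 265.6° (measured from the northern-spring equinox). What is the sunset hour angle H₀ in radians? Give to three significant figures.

H₀ = 1.39 rad

Solar declination: sin δ = sin ε · sin λ_s = sin 25.19° × sin 265.6° = -0.42437, so δ = -25.111°.
cos H₀ = −tan φ · tan δ = −tan(+21.3°) × tan(-25.111°) = 0.1827, so H₀ = 1.3870 rad = 79.47°.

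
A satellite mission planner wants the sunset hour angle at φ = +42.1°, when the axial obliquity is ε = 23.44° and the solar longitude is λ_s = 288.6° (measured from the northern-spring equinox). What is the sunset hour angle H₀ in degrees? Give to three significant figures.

H₀ = 68.4°

Solar declination: sin δ = sin ε · sin λ_s = sin 23.44° × sin 288.6° = -0.37701, so δ = -22.149°.
cos H₀ = −tan φ · tan δ = −tan(+42.1°) × tan(-22.149°) = 0.3678, so H₀ = 1.1942 rad = 68.42°.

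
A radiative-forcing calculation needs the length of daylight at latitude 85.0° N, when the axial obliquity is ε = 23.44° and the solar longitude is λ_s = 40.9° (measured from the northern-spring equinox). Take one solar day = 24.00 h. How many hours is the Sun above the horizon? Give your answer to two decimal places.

Solar declination: sin δ = sin ε · sin λ_s = sin 23.44° × sin 40.9° = 0.26045, so δ = +15.097°.
Sunrise equation: cos H₀ = −tan φ · tan δ = -3.0834 ≤ −1, so the Sun never sets (polar day) and H₀ = π.
Daylight = 2H₀/(2π) × 24.00 h = (3.1416/π) × 24.00 = 24.00 h.

24.00 h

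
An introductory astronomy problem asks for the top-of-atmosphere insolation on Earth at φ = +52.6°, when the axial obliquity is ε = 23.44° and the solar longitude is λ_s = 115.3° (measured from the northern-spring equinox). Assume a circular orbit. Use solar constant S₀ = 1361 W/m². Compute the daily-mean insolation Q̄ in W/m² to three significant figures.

Solar declination: sin δ = sin ε · sin λ_s = sin 23.44° × sin 115.3° = 0.35963, so δ = +21.078°.
cos H₀ = −tan(+52.6°) tan(+21.078°) = -0.5041, H₀ = 2.0991 rad.
Bracket: H₀ sin φ sin δ + cos φ cos δ sin H₀ = 2.0991×0.79441×0.35963 + 0.60738×0.93309×0.86364 = 0.599700 + 0.489460 = 1.089160.
Q̄ = (S₀/π) × [bracket] = (1361/π) × 1.089160 = 471.8 W/m².

Q̄ ≈ 472 W/m²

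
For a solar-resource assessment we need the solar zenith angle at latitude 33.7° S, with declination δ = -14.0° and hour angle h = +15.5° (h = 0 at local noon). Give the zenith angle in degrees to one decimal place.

θ_z = 24.2°

cos θ_z = sin ϕ sin δ + cos ϕ cos δ cos h = 0.134229 + 0.777883 = 0.912112.
θ_z = arccos(0.912112) = 24.2°.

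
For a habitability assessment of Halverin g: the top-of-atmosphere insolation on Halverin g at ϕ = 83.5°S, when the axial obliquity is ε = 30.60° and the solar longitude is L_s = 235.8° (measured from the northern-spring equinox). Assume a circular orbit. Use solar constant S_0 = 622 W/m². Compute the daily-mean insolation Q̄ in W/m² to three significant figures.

Solar declination: sin δ = sin ε · sin L_s = sin 30.60° × sin 235.8° = -0.42102, so δ = -24.899°.
cos h₀ = −tan(-83.5°) tan(-24.899°) = -4.0739 ≤ −1 ⇒ polar day, h₀ = π.
Bracket: h₀ sin ϕ sin δ + cos ϕ cos δ sin h₀ = 3.1416×-0.99357×-0.42102 + 0.11320×0.90705×0.00000 = 1.314172 + 0.000000 = 1.314172.
Q̄ = (S_0/π) × [bracket] = (622/π) × 1.314172 = 260.2 W/m².

Q̄ ≈ 260 W/m²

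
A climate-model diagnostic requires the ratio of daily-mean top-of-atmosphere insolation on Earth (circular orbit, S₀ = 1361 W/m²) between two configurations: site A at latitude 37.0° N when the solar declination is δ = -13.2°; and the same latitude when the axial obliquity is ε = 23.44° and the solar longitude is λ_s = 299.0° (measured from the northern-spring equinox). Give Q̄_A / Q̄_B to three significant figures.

Q̄_A / Q̄_B ≈ 1.28

— Configuration A (φ=+37.0°):
cos H₀ = −tan(+37.0°) tan(-13.200°) = 0.1767, H₀ = 1.3931 rad.
Bracket: H₀ sin φ sin δ + cos φ cos δ sin H₀ = 1.3931×0.60182×-0.22835 + 0.79864×0.97358×0.98426 = -0.191448 + 0.765301 = 0.573853.
Q̄ = (S₀/π) × [bracket] = (1361/π) × 0.573853 = 248.60 W/m².
— Configuration B (φ=+37.0°):
Solar declination: sin δ = sin ε · sin λ_s = sin 23.44° × sin 299.0° = -0.34791, so δ = -20.360°.
cos H₀ = −tan(+37.0°) tan(-20.360°) = 0.2796, H₀ = 1.2874 rad.
Bracket: H₀ sin φ sin δ + cos φ cos δ sin H₀ = 1.2874×0.60182×-0.34791 + 0.79864×0.93753×0.96010 = -0.269555 + 0.718874 = 0.449319.
Q̄ = (S₀/π) × [bracket] = (1361/π) × 0.449319 = 194.65 W/m².
Ratio Q̄_A / Q̄_B = 248.60 / 194.65 = 1.277.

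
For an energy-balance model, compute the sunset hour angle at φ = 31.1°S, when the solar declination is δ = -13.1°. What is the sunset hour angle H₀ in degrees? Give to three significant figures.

cos H₀ = −tan φ · tan δ = −tan(-31.1°) × tan(-13.100°) = -0.1404, so H₀ = 1.7116 rad = 98.07°.

H₀ = 98.1°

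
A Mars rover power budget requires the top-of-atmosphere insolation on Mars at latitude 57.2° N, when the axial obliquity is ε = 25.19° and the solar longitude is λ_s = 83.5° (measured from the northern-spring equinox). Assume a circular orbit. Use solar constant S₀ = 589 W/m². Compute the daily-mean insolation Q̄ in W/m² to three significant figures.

Solar declination: sin δ = sin ε · sin λ_s = sin 25.19° × sin 83.5° = 0.42289, so δ = +25.017°.
cos H₀ = −tan(+57.2°) tan(+25.017°) = -0.7241, H₀ = 2.3806 rad.
Bracket: H₀ sin φ sin δ + cos φ cos δ sin H₀ = 2.3806×0.84057×0.42289 + 0.54171×0.90618×0.68967 = 0.846229 + 0.338550 = 1.184779.
Q̄ = (S₀/π) × [bracket] = (589/π) × 1.184779 = 222.1 W/m².

Q̄ ≈ 222 W/m²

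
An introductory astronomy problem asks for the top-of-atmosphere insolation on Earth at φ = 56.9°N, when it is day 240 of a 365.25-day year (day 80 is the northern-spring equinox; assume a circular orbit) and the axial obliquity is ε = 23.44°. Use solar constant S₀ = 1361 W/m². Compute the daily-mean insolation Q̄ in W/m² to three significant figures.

Solar longitude: λ_s = 360° × (240 − 80)/365.25 = 157.700°.
sin δ = sin 23.44° × sin 157.700° = 0.15094, so δ = +8.682°.
cos H₀ = −tan(+56.9°) tan(+8.682°) = -0.2342, H₀ = 1.8072 rad.
Bracket: H₀ sin φ sin δ + cos φ cos δ sin H₀ = 1.8072×0.83772×0.15094 + 0.54610×0.98854×0.97218 = 0.228512 + 0.524823 = 0.753335.
Q̄ = (S₀/π) × [bracket] = (1361/π) × 0.753335 = 326.4 W/m².

Q̄ ≈ 326 W/m²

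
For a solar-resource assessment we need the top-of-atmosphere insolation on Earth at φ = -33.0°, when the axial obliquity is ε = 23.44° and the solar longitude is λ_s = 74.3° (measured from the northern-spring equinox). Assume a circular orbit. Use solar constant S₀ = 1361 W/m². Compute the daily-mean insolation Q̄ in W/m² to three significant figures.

Q̄ ≈ 206 W/m²

Solar declination: sin δ = sin ε · sin λ_s = sin 23.44° × sin 74.3° = 0.38295, so δ = +22.516°.
cos H₀ = −tan(-33.0°) tan(+22.516°) = 0.2692, H₀ = 1.2982 rad.
Bracket: H₀ sin φ sin δ + cos φ cos δ sin H₀ = 1.2982×-0.54464×0.38295 + 0.83867×0.92377×0.96308 = -0.270765 + 0.746135 = 0.475370.
Q̄ = (S₀/π) × [bracket] = (1361/π) × 0.475370 = 205.9 W/m².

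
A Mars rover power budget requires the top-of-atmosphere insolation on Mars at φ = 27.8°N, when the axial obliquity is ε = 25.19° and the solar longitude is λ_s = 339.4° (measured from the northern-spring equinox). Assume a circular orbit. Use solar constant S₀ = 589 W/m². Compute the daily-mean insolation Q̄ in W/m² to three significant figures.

Q̄ ≈ 144 W/m²

Solar declination: sin δ = sin ε · sin λ_s = sin 25.19° × sin 339.4° = -0.14975, so δ = -8.613°.
cos H₀ = −tan(+27.8°) tan(-8.613°) = 0.0799, H₀ = 1.4909 rad.
Bracket: H₀ sin φ sin δ + cos φ cos δ sin H₀ = 1.4909×0.46639×-0.14975 + 0.88458×0.98872×0.99681 = -0.104127 + 0.871812 = 0.767685.
Q̄ = (S₀/π) × [bracket] = (589/π) × 0.767685 = 143.9 W/m².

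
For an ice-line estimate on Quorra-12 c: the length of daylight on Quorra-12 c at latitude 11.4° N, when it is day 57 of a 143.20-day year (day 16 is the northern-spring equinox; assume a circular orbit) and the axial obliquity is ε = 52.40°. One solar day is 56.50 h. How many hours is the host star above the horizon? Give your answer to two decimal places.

32.70 h

Solar longitude: L_s = 360° × (57 − 16)/143.20 = 103.073°.
sin δ = sin 52.40° × sin 103.073° = 0.77176, so δ = +50.512°.
cos h₀ = −tan ϕ · tan δ = −tan(+11.4°) × tan(+50.512°) = -0.2447, so h₀ = 1.8180 rad = 104.16°.
Daylight = 2h₀/(2π) × 56.50 h = (1.8180/π) × 56.50 = 32.70 h.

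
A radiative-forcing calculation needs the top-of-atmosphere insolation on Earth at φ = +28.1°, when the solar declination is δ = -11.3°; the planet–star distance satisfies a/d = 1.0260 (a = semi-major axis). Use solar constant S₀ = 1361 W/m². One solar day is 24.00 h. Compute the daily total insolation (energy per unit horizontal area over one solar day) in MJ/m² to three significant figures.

28.6 MJ/m²

cos H₀ = −tan(+28.1°) tan(-11.300°) = 0.1067, H₀ = 1.4639 rad.
Bracket: H₀ sin φ sin δ + cos φ cos δ sin H₀ = 1.4639×0.47101×-0.19595 + 0.88213×0.98061×0.99429 = -0.135110 + 0.860086 = 0.724976.
Inverse-square distance factor (a/d)² = 1.0260² = 1.052676.
Q̄ = (S₀/π) × 1.052676 × [bracket] = (1361/π) × 1.052676 × 0.724976 = 330.62 W/m².
Daily total = Q̄ × 24.00 h × 3600 s/h = 330.62 × 24.00 × 3600 / 10⁶ = 28.57 MJ/m².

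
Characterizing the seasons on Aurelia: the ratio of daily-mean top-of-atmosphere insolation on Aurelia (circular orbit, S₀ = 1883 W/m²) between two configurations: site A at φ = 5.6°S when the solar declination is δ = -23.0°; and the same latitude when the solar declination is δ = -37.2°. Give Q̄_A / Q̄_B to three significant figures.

Q̄_A / Q̄_B ≈ 1.10

— Configuration A (φ=-5.6°):
cos H₀ = −tan(-5.6°) tan(-23.000°) = -0.0416, H₀ = 1.6124 rad.
Bracket: H₀ sin φ sin δ + cos φ cos δ sin H₀ = 1.6124×-0.09758×-0.39073 + 0.99523×0.92050×0.99913 = 0.061477 + 0.915312 = 0.976789.
Q̄ = (S₀/π) × [bracket] = (1883/π) × 0.976789 = 585.47 W/m².
— Configuration B (φ=-5.6°):
cos H₀ = −tan(-5.6°) tan(-37.200°) = -0.0744, H₀ = 1.6453 rad.
Bracket: H₀ sin φ sin δ + cos φ cos δ sin H₀ = 1.6453×-0.09758×-0.60460 + 0.99523×0.79653×0.99723 = 0.097068 + 0.790535 = 0.887603.
Q̄ = (S₀/π) × [bracket] = (1883/π) × 0.887603 = 532.01 W/m².
Ratio Q̄_A / Q̄_B = 585.47 / 532.01 = 1.100.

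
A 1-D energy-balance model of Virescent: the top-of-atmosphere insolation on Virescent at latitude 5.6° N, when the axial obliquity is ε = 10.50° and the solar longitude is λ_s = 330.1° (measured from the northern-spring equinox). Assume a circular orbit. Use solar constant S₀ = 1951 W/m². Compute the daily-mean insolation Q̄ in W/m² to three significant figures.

Solar declination: sin δ = sin ε · sin λ_s = sin 10.50° × sin 330.1° = -0.09084, so δ = -5.212°.
cos H₀ = −tan(+5.6°) tan(-5.212°) = 0.0089, H₀ = 1.5619 rad.
Bracket: H₀ sin φ sin δ + cos φ cos δ sin H₀ = 1.5619×0.09758×-0.09084 + 0.99523×0.99587×0.99996 = -0.013845 + 0.991080 = 0.977235.
Q̄ = (S₀/π) × [bracket] = (1951/π) × 0.977235 = 606.9 W/m².

Q̄ ≈ 607 W/m²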